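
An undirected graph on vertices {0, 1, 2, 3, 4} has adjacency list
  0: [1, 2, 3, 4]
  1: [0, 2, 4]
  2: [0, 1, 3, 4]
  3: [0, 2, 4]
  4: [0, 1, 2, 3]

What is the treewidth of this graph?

3

A width-3 tree decomposition is:
Bags: B1 = {0, 1, 2, 4}  B2 = {0, 2, 3, 4}
Tree: B1–B2
Every bag has size at most 4, so the width is 4 − 1 = 3 and tw(G) ≤ 3. For the lower bound, the 4 vertices {0, 1, 2, 4} are pairwise adjacent, and any tree decomposition puts a clique entirely inside one bag — forcing width ≥ 3. Combining the bounds, tw(G) = 3.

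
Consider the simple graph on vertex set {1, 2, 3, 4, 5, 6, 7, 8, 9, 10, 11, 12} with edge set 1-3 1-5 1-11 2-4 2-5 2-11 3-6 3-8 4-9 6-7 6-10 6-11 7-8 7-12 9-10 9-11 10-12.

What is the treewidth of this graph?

A width-3 tree decomposition is:
Bags: B1 = {3, 7, 8, 12}  B2 = {3, 6, 7, 12}  B3 = {3, 6, 10, 12}  B4 = {1, 3, 6, 10}  B5 = {1, 6, 10, 11}  B6 = {1, 9, 10, 11}  B7 = {1, 5, 9, 11}  B8 = {2, 5, 9, 11}  B9 = {2, 4, 5, 9}
Tree: B1–B2, B2–B3, B3–B4, B4–B5, B5–B6, B6–B7, B7–B8, B8–B9
Every bag has size at most 4, so the width is 4 − 1 = 3 and tw(G) ≤ 3. For the lower bound: the 4 vertex sets {7,8,12}, {3}, {6}, {1,9,10,11} are disjoint, each induces a connected subgraph, and every pair is joined by at least one edge of G. Contracting each set to a single vertex therefore yields K_{4} as a minor, and since treewidth is minor-monotone, tw(G) ≥ tw(K_{4}) = 3. The upper and lower bounds meet at 3, so that is the treewidth.

3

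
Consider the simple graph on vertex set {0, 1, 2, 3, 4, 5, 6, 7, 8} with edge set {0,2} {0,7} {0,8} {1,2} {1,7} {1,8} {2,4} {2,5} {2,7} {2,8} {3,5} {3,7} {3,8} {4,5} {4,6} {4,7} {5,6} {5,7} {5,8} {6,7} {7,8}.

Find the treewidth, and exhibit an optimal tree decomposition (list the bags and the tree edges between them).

Each bag holds 4 vertices, so the decomposition has width 3, which upper-bounds the treewidth. Conversely, {0, 2, 7, 8} is a clique of size 4, and the vertices of any clique must share a bag in every tree decomposition; so some bag has ≥ 4 vertices and tw(G) ≥ 3. The upper and lower bounds meet at 3, so that is the treewidth.

Treewidth 3.
Bags: B1 = {2, 5, 7, 8}  B2 = {2, 4, 5, 7}  B3 = {1, 2, 7, 8}  B4 = {3, 5, 7, 8}  B5 = {4, 5, 6, 7}  B6 = {0, 2, 7, 8}
Tree: B1–B2, B1–B3, B1–B4, B2–B5, B3–B6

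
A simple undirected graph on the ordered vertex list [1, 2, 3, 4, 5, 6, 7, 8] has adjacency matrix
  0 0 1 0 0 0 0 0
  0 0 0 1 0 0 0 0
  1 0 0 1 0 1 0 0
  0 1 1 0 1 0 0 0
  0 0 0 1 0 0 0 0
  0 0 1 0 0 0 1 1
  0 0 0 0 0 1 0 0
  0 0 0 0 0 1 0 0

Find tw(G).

A width-1 tree decomposition is:
Bags: B1 = {3, 6}  B2 = {3, 4}  B3 = {6, 7}  B4 = {1, 3}  B5 = {2, 4}  B6 = {6, 8}  B7 = {4, 5}
Tree: B1–B2, B1–B3, B2–B4, B2–B5, B3–B6, B5–B7
Each bag holds 2 vertices, so the decomposition has width 1, which upper-bounds the treewidth. Since G has at least one edge (e.g. 3–6), it is not an edgeless graph, so tw(G) ≥ 1. Hence tw(G) = 1 exactly.

1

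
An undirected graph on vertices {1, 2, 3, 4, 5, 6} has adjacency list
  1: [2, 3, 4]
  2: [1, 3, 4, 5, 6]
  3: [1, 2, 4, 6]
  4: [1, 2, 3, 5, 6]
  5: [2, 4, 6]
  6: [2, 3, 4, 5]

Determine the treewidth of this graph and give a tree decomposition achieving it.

Treewidth 3.
Bags: B1 = {1, 2, 3, 4}  B2 = {2, 3, 4, 6}  B3 = {2, 4, 5, 6}
Tree: B1–B2, B2–B3

Each bag holds 4 vertices, so the decomposition has width 3, which upper-bounds the treewidth. Conversely, {1, 2, 3, 4} is a clique of size 4, and the vertices of any clique must share a bag in every tree decomposition; so some bag has ≥ 4 vertices and tw(G) ≥ 3. Therefore the treewidth is 3.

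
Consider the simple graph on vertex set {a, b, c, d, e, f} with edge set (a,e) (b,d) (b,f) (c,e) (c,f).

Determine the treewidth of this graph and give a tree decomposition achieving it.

Every bag has size at most 2, so the width is 2 − 1 = 1 and tw(G) ≤ 1. G has an edge, so its treewidth is at least 1. Hence tw(G) = 1 exactly.

Treewidth 1.
Bags: B1 = {c, f}  B2 = {c, e}  B3 = {a, e}  B4 = {b, f}  B5 = {b, d}
Tree: B1–B2, B2–B3, B1–B4, B4–B5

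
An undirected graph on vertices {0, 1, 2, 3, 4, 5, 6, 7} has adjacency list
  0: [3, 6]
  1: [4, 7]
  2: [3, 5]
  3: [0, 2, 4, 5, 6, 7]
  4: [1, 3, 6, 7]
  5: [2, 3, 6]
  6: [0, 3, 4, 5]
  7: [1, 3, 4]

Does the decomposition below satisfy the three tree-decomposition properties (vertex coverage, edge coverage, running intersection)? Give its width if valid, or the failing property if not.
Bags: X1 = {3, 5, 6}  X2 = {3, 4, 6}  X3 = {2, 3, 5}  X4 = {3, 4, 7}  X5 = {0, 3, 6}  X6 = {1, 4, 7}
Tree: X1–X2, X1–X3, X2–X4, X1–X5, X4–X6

Yes; width 2.

Every vertex of G appears in some bag (union = {0, 1, 2, 3, 4, 5, 6, 7}); every edge is covered by a bag; and for each vertex v the set of bags containing v is connected in the bag tree. The decomposition is therefore valid. The largest bag has 3 vertices, so the width is 2.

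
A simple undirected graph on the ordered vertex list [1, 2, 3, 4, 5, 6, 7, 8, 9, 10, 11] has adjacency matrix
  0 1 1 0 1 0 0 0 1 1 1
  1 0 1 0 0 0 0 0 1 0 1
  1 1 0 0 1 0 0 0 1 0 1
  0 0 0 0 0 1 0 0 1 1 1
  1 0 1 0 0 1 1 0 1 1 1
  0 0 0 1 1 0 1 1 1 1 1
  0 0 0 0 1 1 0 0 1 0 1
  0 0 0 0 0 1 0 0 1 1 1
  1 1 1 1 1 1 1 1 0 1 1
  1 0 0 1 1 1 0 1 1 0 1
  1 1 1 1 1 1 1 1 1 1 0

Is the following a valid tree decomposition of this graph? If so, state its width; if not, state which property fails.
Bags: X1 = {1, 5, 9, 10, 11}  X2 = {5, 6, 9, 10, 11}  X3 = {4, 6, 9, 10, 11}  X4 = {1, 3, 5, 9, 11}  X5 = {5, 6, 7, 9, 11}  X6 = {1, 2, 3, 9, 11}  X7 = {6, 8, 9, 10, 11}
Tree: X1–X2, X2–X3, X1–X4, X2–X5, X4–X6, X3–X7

Vertex coverage: the bags together contain {1, 2, 3, 4, 5, 6, 7, 8, 9, 10, 11}, the full vertex set. Edge coverage: each edge of G has both endpoints in at least one bag. Running intersection: for every vertex, the bags containing it form a connected subtree. All three properties hold, so this is a valid tree decomposition of width max|bag| − 1 = 4, and hence tw(G) ≤ 4.

Yes; width 4.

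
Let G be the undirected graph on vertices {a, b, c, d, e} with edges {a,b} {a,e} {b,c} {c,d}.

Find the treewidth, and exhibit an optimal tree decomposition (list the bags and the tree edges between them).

Treewidth 1.
Bags: B1 = {a, e}  B2 = {a, b}  B3 = {b, c}  B4 = {c, d}
Tree: B1–B2, B2–B3, B3–B4

Each bag holds 2 vertices, so the decomposition has width 1, which upper-bounds the treewidth. G has an edge, so its treewidth is at least 1. Therefore the treewidth is 1.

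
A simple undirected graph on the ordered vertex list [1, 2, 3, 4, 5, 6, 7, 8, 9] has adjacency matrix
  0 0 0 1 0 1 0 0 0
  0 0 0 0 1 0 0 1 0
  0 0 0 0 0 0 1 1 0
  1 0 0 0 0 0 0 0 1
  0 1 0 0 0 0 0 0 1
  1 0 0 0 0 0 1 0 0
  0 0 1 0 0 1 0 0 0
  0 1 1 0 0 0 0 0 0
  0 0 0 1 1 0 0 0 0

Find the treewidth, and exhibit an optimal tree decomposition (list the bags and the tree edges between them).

The largest bag has 3 vertices, giving width 2; this decomposition certifies tw(G) ≤ 2. Since 3–7–6–1–4–9–5–2–8–3 is a cycle in G, G is not acyclic. Forests are exactly the graphs of treewidth ≤ 1, so tw(G) ≥ 2. Therefore the treewidth is 2.

Treewidth 2.
Bags: B1 = {3, 6, 7}  B2 = {1, 3, 6}  B3 = {1, 3, 4}  B4 = {3, 4, 9}  B5 = {3, 5, 9}  B6 = {2, 3, 5}  B7 = {2, 3, 8}
Tree: B1–B2, B2–B3, B3–B4, B4–B5, B5–B6, B6–B7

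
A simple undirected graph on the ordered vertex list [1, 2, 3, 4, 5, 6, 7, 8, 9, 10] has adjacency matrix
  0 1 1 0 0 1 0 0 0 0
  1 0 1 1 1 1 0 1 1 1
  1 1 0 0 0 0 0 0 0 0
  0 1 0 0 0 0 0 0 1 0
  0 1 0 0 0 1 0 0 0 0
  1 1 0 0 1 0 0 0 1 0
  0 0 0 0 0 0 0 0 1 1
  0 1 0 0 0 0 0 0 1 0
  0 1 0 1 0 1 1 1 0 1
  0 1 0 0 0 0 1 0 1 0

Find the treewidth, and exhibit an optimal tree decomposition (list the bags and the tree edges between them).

Every bag has size at most 3, so the width is 3 − 1 = 2 and tw(G) ≤ 2. For the lower bound, the 3 vertices {1, 2, 3} are pairwise adjacent, and any tree decomposition puts a clique entirely inside one bag — forcing width ≥ 2. Therefore the treewidth is 2.

Treewidth 2.
Bags: B1 = {2, 9, 10}  B2 = {2, 6, 9}  B3 = {2, 4, 9}  B4 = {1, 2, 6}  B5 = {7, 9, 10}  B6 = {1, 2, 3}  B7 = {2, 5, 6}  B8 = {2, 8, 9}
Tree: B1–B2, B1–B3, B2–B4, B1–B5, B4–B6, B2–B7, B1–B8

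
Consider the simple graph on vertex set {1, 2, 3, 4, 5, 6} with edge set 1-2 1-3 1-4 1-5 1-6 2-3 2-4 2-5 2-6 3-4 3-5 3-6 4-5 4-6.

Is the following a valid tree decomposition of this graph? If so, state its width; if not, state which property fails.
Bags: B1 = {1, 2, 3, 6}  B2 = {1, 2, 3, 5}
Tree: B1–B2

No — vertex 4 appears in no bag.

A tree decomposition must satisfy three properties: every vertex lies in some bag; for every edge, both endpoints lie together in some bag; and for every vertex, the bags containing it form a connected subtree. Here vertex 4 appears in no bag, so the decomposition is invalid.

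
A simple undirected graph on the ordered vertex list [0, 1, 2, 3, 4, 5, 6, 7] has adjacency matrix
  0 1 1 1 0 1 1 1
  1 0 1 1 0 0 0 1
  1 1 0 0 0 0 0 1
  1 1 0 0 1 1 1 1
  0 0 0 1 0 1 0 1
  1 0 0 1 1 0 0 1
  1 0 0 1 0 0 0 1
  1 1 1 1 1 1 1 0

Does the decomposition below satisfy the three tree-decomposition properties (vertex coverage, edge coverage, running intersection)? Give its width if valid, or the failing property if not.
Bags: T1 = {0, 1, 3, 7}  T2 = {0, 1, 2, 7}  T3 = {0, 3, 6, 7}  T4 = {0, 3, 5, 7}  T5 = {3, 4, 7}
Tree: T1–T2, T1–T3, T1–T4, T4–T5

A tree decomposition must satisfy three properties: every vertex lies in some bag; for every edge, both endpoints lie together in some bag; and for every vertex, the bags containing it form a connected subtree. Here edge (5,4) lies in no bag, so the decomposition is invalid.

No — edge (5,4) lies in no bag.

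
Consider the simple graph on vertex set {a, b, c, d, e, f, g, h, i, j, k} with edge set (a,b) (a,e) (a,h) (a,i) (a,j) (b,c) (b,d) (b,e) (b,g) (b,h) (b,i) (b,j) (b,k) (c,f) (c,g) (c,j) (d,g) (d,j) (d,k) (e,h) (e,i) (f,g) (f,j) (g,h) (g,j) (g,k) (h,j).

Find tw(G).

3

A width-3 tree decomposition is:
Bags: B1 = {a, b, h, j}  B2 = {b, g, h, j}  B3 = {b, c, g, j}  B4 = {a, b, e, h}  B5 = {b, d, g, j}  B6 = {a, b, e, i}  B7 = {b, d, g, k}  B8 = {c, f, g, j}
Tree: B1–B2, B2–B3, B1–B4, B3–B5, B4–B6, B5–B7, B3–B8
Each bag holds 4 vertices, so the decomposition has width 3, which upper-bounds the treewidth. Conversely, {c, f, g, j} is a clique of size 4, and the vertices of any clique must share a bag in every tree decomposition; so some bag has ≥ 4 vertices and tw(G) ≥ 3. Therefore the treewidth is 3.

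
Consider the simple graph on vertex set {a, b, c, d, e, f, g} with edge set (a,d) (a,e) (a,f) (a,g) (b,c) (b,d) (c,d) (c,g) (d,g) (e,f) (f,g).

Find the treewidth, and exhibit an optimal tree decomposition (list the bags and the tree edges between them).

Each bag holds 3 vertices, so the decomposition has width 2, which upper-bounds the treewidth. Conversely, {c, d, g} is a clique of size 3, and the vertices of any clique must share a bag in every tree decomposition; so some bag has ≥ 3 vertices and tw(G) ≥ 2. Combining the bounds, tw(G) = 2.

Treewidth 2.
Bags: B1 = {a, e, f}  B2 = {a, f, g}  B3 = {a, d, g}  B4 = {c, d, g}  B5 = {b, c, d}
Tree: B1–B2, B2–B3, B3–B4, B4–B5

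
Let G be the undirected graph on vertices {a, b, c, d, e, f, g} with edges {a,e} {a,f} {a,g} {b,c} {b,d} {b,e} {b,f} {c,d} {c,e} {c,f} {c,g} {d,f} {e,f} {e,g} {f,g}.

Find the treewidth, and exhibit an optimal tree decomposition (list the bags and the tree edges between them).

Treewidth 3.
One such decomposition:
Bags: B1 = {c, e, f, g}  B2 = {b, c, e, f}  B3 = {a, e, f, g}  B4 = {b, c, d, f}
Tree: B1–B2, B1–B3, B2–B4

Every bag has size at most 4, so the width is 4 − 1 = 3 and tw(G) ≤ 3. Conversely, {b, c, d, f} is a clique of size 4, and the vertices of any clique must share a bag in every tree decomposition; so some bag has ≥ 4 vertices and tw(G) ≥ 3. Therefore the treewidth is 3.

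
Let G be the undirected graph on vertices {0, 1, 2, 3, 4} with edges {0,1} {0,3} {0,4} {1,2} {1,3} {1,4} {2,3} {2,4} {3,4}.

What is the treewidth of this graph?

3

A width-3 tree decomposition is:
Bags: B1 = {1, 2, 3, 4}  B2 = {0, 1, 3, 4}
Tree: B1–B2
Every bag has size at most 4, so the width is 4 − 1 = 3 and tw(G) ≤ 3. For the lower bound, the 4 vertices {0, 1, 3, 4} are pairwise adjacent, and any tree decomposition puts a clique entirely inside one bag — forcing width ≥ 3. Therefore the treewidth is 3.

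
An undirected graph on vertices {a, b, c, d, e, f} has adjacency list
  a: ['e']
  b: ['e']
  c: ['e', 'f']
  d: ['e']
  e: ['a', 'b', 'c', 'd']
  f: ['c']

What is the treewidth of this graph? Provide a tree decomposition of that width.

Each bag holds 2 vertices, so the decomposition has width 1, which upper-bounds the treewidth. Since G has at least one edge (e.g. b–e), it is not an edgeless graph, so tw(G) ≥ 1. The upper and lower bounds meet at 1, so that is the treewidth.

Treewidth 1.
One optimal decomposition is:
Bags: B1 = {b, e}  B2 = {c, e}  B3 = {a, e}  B4 = {c, f}  B5 = {d, e}
Tree: B1–B2, B1–B3, B2–B4, B2–B5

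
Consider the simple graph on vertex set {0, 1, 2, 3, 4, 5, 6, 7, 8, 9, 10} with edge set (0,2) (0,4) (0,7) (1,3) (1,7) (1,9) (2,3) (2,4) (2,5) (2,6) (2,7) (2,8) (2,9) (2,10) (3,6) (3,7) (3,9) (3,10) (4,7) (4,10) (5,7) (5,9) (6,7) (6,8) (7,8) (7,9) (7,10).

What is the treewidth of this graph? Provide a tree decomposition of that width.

The largest bag has 4 vertices, giving width 3; this decomposition certifies tw(G) ≤ 3. On the other hand G contains the 4-clique {1, 3, 7, 9}. A clique must lie in a single bag of any decomposition, so no decomposition can have width below 3. The upper and lower bounds meet at 3, so that is the treewidth.

Treewidth 3.
One such decomposition:
Bags: B1 = {2, 3, 7, 9}  B2 = {2, 3, 7, 10}  B3 = {2, 5, 7, 9}  B4 = {2, 3, 6, 7}  B5 = {2, 4, 7, 10}  B6 = {2, 6, 7, 8}  B7 = {0, 2, 4, 7}  B8 = {1, 3, 7, 9}
Tree: B1–B2, B1–B3, B1–B4, B2–B5, B4–B6, B5–B7, B1–B8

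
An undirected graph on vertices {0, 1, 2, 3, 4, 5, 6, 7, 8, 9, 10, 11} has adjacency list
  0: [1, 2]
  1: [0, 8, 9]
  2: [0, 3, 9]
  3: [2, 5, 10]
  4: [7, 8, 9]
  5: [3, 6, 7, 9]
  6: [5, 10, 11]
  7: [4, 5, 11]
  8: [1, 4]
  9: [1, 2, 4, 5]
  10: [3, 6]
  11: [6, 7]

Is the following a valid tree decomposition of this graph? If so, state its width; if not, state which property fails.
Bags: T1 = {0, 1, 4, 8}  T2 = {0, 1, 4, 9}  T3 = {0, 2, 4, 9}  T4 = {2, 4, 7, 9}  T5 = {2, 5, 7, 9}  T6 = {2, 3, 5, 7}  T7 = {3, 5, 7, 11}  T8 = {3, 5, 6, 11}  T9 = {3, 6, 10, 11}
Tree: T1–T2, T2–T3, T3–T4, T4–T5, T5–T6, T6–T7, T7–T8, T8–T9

Every vertex of G appears in some bag (union = {0, 1, 2, 3, 4, 5, 6, 7, 8, 9, 10, 11}); every edge is covered by a bag; and for each vertex v the set of bags containing v is connected in the bag tree. The decomposition is therefore valid. The largest bag has 4 vertices, so the width is 3.

Yes; width 3.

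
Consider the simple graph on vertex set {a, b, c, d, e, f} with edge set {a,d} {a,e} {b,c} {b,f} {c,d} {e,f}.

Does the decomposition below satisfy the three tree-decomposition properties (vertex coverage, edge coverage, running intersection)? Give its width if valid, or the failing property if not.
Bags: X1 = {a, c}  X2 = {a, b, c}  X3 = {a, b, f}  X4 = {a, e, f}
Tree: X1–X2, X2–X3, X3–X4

A tree decomposition must satisfy three properties: every vertex lies in some bag; for every edge, both endpoints lie together in some bag; and for every vertex, the bags containing it form a connected subtree. Here vertex d appears in no bag, so the decomposition is invalid.

No — vertex d appears in no bag.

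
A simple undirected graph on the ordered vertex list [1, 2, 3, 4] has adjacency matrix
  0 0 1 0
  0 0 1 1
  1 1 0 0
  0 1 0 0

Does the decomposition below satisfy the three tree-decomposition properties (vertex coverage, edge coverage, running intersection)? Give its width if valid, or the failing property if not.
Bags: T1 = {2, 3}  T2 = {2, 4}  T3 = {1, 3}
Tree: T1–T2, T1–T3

Yes; width 1.

Checking the three conditions: (i) the bags cover all of {1, 2, 3, 4}; (ii) for each edge, some bag contains both endpoints; (iii) the bags containing any fixed vertex form a subtree. All hold, so the decomposition is valid with width 2 − 1 = 1.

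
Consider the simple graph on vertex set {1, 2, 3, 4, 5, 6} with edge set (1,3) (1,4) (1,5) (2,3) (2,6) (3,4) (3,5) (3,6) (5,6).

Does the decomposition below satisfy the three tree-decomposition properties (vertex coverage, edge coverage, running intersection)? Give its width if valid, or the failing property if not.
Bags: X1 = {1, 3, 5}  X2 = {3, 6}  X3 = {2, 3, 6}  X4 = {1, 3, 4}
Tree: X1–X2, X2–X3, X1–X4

A tree decomposition must satisfy three properties: every vertex lies in some bag; for every edge, both endpoints lie together in some bag; and for every vertex, the bags containing it form a connected subtree. Here edge (5,6) lies in no bag, so the decomposition is invalid.

No — edge (5,6) lies in no bag.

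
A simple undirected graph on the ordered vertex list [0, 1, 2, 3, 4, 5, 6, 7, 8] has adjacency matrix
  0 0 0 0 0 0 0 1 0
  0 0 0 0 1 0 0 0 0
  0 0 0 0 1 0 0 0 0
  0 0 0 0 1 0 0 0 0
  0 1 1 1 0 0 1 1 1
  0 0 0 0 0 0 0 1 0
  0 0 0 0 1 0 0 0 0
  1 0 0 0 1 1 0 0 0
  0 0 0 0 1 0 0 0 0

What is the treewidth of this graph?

1

A width-1 tree decomposition is:
Bags: B1 = {3, 4}  B2 = {4, 8}  B3 = {2, 4}  B4 = {4, 7}  B5 = {1, 4}  B6 = {0, 7}  B7 = {4, 6}  B8 = {5, 7}
Tree: B1–B2, B1–B3, B2–B4, B2–B5, B4–B6, B3–B7, B6–B8
The largest bag has 2 vertices, giving width 1; this decomposition certifies tw(G) ≤ 1. G has an edge, so its treewidth is at least 1. Combining the bounds, tw(G) = 1.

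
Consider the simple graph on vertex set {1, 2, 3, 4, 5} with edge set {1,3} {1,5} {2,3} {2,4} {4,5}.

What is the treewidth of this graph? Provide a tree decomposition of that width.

The largest bag has 3 vertices, giving width 2; this decomposition certifies tw(G) ≤ 2. The edges 4–5–1–3–2–4 form a cycle, so G is not a tree and its treewidth is at least 2. Hence tw(G) = 2 exactly.

Treewidth 2.
One such decomposition:
Bags: B1 = {1, 4, 5}  B2 = {1, 3, 4}  B3 = {2, 3, 4}
Tree: B1–B2, B2–B3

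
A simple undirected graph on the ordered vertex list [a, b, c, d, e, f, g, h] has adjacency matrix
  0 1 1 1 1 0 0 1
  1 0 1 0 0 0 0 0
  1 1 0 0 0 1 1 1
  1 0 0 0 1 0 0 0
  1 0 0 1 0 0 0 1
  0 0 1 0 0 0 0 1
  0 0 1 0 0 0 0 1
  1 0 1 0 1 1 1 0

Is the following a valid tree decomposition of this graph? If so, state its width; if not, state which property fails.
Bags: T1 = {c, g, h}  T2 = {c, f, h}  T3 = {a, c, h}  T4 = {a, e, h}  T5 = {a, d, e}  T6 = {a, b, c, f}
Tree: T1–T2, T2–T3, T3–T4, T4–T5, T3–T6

A tree decomposition must satisfy three properties: every vertex lies in some bag; for every edge, both endpoints lie together in some bag; and for every vertex, the bags containing it form a connected subtree. Here bags containing vertex f are not connected in the tree, so the decomposition is invalid.

No — bags containing vertex f are not connected in the tree.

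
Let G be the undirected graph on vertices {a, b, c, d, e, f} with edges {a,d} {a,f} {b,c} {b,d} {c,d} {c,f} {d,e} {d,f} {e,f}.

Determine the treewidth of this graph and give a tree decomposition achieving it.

Treewidth 2.
One such decomposition:
Bags: B1 = {b, c, d}  B2 = {c, d, f}  B3 = {d, e, f}  B4 = {a, d, f}
Tree: B1–B2, B2–B3, B2–B4

Each bag holds 3 vertices, so the decomposition has width 2, which upper-bounds the treewidth. On the other hand G contains the 3-clique {d, e, f}. A clique must lie in a single bag of any decomposition, so no decomposition can have width below 2. Hence tw(G) = 2 exactly.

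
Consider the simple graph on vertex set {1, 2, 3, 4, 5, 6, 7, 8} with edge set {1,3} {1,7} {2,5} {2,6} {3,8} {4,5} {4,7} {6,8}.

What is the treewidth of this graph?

A width-2 tree decomposition is:
Bags: B1 = {4, 5, 7}  B2 = {1, 5, 7}  B3 = {1, 3, 5}  B4 = {3, 5, 8}  B5 = {5, 6, 8}  B6 = {2, 5, 6}
Tree: B1–B2, B2–B3, B3–B4, B4–B5, B5–B6
Every bag has size at most 3, so the width is 3 − 1 = 2 and tw(G) ≤ 2. The edges 5–4–7–1–3–8–6–2–5 form a cycle, so G is not a tree and its treewidth is at least 2. Combining the bounds, tw(G) = 2.

2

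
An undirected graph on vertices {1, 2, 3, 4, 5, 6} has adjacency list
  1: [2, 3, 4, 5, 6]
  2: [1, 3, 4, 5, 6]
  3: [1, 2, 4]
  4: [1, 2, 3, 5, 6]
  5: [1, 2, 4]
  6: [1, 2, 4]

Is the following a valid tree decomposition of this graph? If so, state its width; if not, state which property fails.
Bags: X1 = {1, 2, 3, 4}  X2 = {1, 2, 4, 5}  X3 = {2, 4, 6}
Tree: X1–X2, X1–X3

A tree decomposition must satisfy three properties: every vertex lies in some bag; for every edge, both endpoints lie together in some bag; and for every vertex, the bags containing it form a connected subtree. Here edge (1,6) lies in no bag, so the decomposition is invalid.

No — edge (1,6) lies in no bag.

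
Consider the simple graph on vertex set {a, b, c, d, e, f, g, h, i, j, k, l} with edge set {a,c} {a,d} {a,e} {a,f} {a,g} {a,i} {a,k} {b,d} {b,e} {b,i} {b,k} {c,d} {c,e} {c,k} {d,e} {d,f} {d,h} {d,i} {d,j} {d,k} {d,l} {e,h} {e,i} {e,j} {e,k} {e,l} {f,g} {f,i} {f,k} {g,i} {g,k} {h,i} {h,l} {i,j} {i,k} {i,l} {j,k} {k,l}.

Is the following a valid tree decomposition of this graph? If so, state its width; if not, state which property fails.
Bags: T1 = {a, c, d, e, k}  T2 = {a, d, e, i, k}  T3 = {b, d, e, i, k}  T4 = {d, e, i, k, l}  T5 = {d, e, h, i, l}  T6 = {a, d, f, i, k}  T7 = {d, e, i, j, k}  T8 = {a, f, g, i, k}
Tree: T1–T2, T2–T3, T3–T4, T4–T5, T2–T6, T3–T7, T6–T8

Checking the three conditions: (i) the bags cover all of {a, b, c, d, e, f, g, h, i, j, k, l}; (ii) for each edge, some bag contains both endpoints; (iii) the bags containing any fixed vertex form a subtree. All hold, so the decomposition is valid with width 5 − 1 = 4.

Yes; width 4.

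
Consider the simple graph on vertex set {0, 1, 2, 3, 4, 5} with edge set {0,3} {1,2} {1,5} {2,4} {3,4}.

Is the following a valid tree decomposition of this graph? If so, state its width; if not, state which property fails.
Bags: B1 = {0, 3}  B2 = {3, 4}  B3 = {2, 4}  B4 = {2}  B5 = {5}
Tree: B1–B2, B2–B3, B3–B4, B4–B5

No — vertex 1 appears in no bag.

A tree decomposition must satisfy three properties: every vertex lies in some bag; for every edge, both endpoints lie together in some bag; and for every vertex, the bags containing it form a connected subtree. Here vertex 1 appears in no bag, so the decomposition is invalid.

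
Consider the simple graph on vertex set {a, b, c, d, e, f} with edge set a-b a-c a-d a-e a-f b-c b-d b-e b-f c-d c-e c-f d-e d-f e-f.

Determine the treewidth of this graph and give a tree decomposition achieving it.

With just one bag of size 6, the width is 6 − 1 = 5, so tw(G) ≤ 5. On the other hand G contains the 6-clique {a, b, c, d, e, f}. A clique must lie in a single bag of any decomposition, so no decomposition can have width below 5. Therefore the treewidth is 5.

Treewidth 5.
One such decomposition:
Bags: B1 = {a, b, c, d, e, f}
Tree: (single bag)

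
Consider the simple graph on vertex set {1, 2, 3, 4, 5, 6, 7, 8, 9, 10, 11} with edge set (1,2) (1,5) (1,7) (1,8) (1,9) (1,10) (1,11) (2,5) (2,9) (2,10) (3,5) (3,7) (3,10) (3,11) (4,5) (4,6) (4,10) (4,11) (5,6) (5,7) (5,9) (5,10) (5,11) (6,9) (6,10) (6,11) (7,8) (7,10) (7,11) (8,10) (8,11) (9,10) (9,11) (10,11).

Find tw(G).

A width-4 tree decomposition is:
Bags: B1 = {1, 5, 9, 10, 11}  B2 = {5, 6, 9, 10, 11}  B3 = {1, 5, 7, 10, 11}  B4 = {3, 5, 7, 10, 11}  B5 = {1, 7, 8, 10, 11}  B6 = {4, 5, 6, 10, 11}  B7 = {1, 2, 5, 9, 10}
Tree: B1–B2, B1–B3, B3–B4, B3–B5, B2–B6, B1–B7
Each bag holds 5 vertices, so the decomposition has width 4, which upper-bounds the treewidth. Conversely, {1, 7, 8, 10, 11} is a clique of size 5, and the vertices of any clique must share a bag in every tree decomposition; so some bag has ≥ 5 vertices and tw(G) ≥ 4. Hence tw(G) = 4 exactly.

4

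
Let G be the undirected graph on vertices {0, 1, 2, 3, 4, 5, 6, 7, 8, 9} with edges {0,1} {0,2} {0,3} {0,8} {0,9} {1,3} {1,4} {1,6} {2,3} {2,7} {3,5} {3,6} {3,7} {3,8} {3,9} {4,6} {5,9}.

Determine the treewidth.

A width-2 tree decomposition is:
Bags: B1 = {0, 3, 9}  B2 = {3, 5, 9}  B3 = {0, 1, 3}  B4 = {0, 2, 3}  B5 = {1, 3, 6}  B6 = {2, 3, 7}  B7 = {1, 4, 6}  B8 = {0, 3, 8}
Tree: B1–B2, B1–B3, B3–B4, B3–B5, B4–B6, B5–B7, B1–B8
Each bag holds 3 vertices, so the decomposition has width 2, which upper-bounds the treewidth. Conversely, {0, 3, 8} is a clique of size 3, and the vertices of any clique must share a bag in every tree decomposition; so some bag has ≥ 3 vertices and tw(G) ≥ 2. The upper and lower bounds meet at 2, so that is the treewidth.

2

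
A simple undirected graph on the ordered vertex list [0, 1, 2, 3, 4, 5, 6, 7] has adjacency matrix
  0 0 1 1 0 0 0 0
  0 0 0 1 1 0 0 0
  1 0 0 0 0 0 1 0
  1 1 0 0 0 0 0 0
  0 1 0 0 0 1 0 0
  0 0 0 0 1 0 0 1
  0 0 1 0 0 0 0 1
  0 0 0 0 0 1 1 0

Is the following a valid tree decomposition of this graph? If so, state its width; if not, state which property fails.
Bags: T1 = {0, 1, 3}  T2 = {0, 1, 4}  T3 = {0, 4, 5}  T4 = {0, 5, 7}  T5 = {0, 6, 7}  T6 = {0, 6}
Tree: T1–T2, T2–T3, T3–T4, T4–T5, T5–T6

A tree decomposition must satisfy three properties: every vertex lies in some bag; for every edge, both endpoints lie together in some bag; and for every vertex, the bags containing it form a connected subtree. Here vertex 2 appears in no bag, so the decomposition is invalid.

No — vertex 2 appears in no bag.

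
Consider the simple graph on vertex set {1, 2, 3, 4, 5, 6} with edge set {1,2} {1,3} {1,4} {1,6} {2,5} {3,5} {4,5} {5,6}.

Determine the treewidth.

A width-2 tree decomposition is:
Bags: B1 = {1, 4, 5}  B2 = {1, 2, 5}  B3 = {1, 3, 5}  B4 = {1, 5, 6}
Tree: B1–B2, B2–B3, B3–B4
Every bag has size at most 3, so the width is 3 − 1 = 2 and tw(G) ≤ 2. Since 4–5–2–1–4 is a cycle in G, G is not acyclic. Forests are exactly the graphs of treewidth ≤ 1, so tw(G) ≥ 2. Combining the bounds, tw(G) = 2.

2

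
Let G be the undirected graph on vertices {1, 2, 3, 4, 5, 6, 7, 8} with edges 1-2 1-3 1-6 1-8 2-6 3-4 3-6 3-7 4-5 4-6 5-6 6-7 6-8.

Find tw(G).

A width-2 tree decomposition is:
Bags: B1 = {1, 2, 6}  B2 = {1, 6, 8}  B3 = {1, 3, 6}  B4 = {3, 4, 6}  B5 = {3, 6, 7}  B6 = {4, 5, 6}
Tree: B1–B2, B2–B3, B3–B4, B3–B5, B4–B6
Each bag holds 3 vertices, so the decomposition has width 2, which upper-bounds the treewidth. On the other hand G contains the 3-clique {1, 6, 8}. A clique must lie in a single bag of any decomposition, so no decomposition can have width below 2. The upper and lower bounds meet at 2, so that is the treewidth.

2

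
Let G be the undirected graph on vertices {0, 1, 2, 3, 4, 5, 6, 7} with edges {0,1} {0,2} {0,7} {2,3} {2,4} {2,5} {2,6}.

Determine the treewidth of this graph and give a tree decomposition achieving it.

Every bag has size at most 2, so the width is 2 − 1 = 1 and tw(G) ≤ 1. G has an edge, so its treewidth is at least 1. Hence tw(G) = 1 exactly.

Treewidth 1.
One such decomposition:
Bags: B1 = {2, 6}  B2 = {0, 2}  B3 = {2, 4}  B4 = {0, 7}  B5 = {0, 1}  B6 = {2, 3}  B7 = {2, 5}
Tree: B1–B2, B2–B3, B2–B4, B4–B5, B1–B6, B6–B7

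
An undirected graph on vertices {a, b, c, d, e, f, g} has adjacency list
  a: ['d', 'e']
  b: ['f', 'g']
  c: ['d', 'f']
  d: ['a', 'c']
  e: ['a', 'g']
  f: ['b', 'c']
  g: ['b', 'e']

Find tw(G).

A width-2 tree decomposition is:
Bags: B1 = {c, d, f}  B2 = {a, d, f}  B3 = {a, e, f}  B4 = {e, f, g}  B5 = {b, f, g}
Tree: B1–B2, B2–B3, B3–B4, B4–B5
The largest bag has 3 vertices, giving width 2; this decomposition certifies tw(G) ≤ 2. The edges f–c–d–a–e–g–b–f form a cycle, so G is not a tree and its treewidth is at least 2. Combining the bounds, tw(G) = 2.

2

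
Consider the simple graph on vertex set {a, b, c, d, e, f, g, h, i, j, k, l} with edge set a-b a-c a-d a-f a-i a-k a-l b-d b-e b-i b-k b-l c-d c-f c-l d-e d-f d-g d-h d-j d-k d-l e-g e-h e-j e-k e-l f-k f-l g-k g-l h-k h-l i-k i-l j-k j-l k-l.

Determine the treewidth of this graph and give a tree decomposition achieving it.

Each bag holds 5 vertices, so the decomposition has width 4, which upper-bounds the treewidth. For the lower bound, the 5 vertices {a, c, d, f, l} are pairwise adjacent, and any tree decomposition puts a clique entirely inside one bag — forcing width ≥ 4. Therefore the treewidth is 4.

Treewidth 4.
Bags: B1 = {b, d, e, k, l}  B2 = {d, e, j, k, l}  B3 = {a, b, d, k, l}  B4 = {d, e, h, k, l}  B5 = {a, d, f, k, l}  B6 = {a, b, i, k, l}  B7 = {a, c, d, f, l}  B8 = {d, e, g, k, l}
Tree: B1–B2, B1–B3, B2–B4, B3–B5, B3–B6, B5–B7, B1–B8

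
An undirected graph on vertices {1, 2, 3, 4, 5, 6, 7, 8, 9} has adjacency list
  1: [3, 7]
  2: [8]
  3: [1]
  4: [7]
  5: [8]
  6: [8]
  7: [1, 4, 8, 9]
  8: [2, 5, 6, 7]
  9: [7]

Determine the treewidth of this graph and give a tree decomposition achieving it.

Treewidth 1.
One such decomposition:
Bags: B1 = {1, 3}  B2 = {1, 7}  B3 = {7, 8}  B4 = {6, 8}  B5 = {5, 8}  B6 = {4, 7}  B7 = {2, 8}  B8 = {7, 9}
Tree: B1–B2, B2–B3, B3–B4, B4–B5, B2–B6, B4–B7, B3–B8

Every bag has size at most 2, so the width is 2 − 1 = 1 and tw(G) ≤ 1. Any graph with an edge has treewidth ≥ 1, and G has the edge 3–1. Combining the bounds, tw(G) = 1.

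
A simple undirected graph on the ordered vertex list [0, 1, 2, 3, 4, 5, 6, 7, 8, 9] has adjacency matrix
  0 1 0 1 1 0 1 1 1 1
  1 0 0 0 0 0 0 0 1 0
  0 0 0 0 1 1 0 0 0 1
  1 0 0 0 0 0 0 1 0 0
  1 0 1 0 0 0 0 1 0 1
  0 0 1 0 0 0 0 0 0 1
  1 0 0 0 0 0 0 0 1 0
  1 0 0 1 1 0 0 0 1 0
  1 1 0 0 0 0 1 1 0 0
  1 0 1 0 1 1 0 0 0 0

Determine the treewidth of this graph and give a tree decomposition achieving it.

Treewidth 2.
Bags: B1 = {0, 4, 7}  B2 = {0, 3, 7}  B3 = {0, 7, 8}  B4 = {0, 1, 8}  B5 = {0, 4, 9}  B6 = {0, 6, 8}  B7 = {2, 4, 9}  B8 = {2, 5, 9}
Tree: B1–B2, B2–B3, B3–B4, B1–B5, B3–B6, B5–B7, B7–B8

Every bag has size at most 3, so the width is 3 − 1 = 2 and tw(G) ≤ 2. For the lower bound, the 3 vertices {0, 1, 8} are pairwise adjacent, and any tree decomposition puts a clique entirely inside one bag — forcing width ≥ 2. The upper and lower bounds meet at 2, so that is the treewidth.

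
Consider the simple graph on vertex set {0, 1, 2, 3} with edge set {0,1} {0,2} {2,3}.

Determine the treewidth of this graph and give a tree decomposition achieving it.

Treewidth 1.
Bags: B1 = {0, 1}  B2 = {0, 2}  B3 = {2, 3}
Tree: B1–B2, B2–B3

Every bag has size at most 2, so the width is 2 − 1 = 1 and tw(G) ≤ 1. G has an edge, so its treewidth is at least 1. The upper and lower bounds meet at 1, so that is the treewidth.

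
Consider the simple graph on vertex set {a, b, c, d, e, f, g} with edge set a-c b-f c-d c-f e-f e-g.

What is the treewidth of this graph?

1

A width-1 tree decomposition is:
Bags: B1 = {e, f}  B2 = {e, g}  B3 = {b, f}  B4 = {c, f}  B5 = {a, c}  B6 = {c, d}
Tree: B1–B2, B1–B3, B3–B4, B4–B5, B4–B6
Each bag holds 2 vertices, so the decomposition has width 1, which upper-bounds the treewidth. Since G has at least one edge (e.g. e–f), it is not an edgeless graph, so tw(G) ≥ 1. Hence tw(G) = 1 exactly.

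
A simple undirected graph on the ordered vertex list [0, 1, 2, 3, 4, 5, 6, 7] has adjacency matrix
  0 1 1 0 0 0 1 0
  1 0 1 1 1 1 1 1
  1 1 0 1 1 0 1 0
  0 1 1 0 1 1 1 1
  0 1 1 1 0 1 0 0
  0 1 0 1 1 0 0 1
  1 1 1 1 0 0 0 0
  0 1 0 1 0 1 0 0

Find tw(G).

3

A width-3 tree decomposition is:
Bags: B1 = {1, 2, 3, 4}  B2 = {1, 3, 4, 5}  B3 = {1, 2, 3, 6}  B4 = {0, 1, 2, 6}  B5 = {1, 3, 5, 7}
Tree: B1–B2, B1–B3, B3–B4, B2–B5
The largest bag has 4 vertices, giving width 3; this decomposition certifies tw(G) ≤ 3. On the other hand G contains the 4-clique {0, 1, 2, 6}. A clique must lie in a single bag of any decomposition, so no decomposition can have width below 3. The upper and lower bounds meet at 3, so that is the treewidth.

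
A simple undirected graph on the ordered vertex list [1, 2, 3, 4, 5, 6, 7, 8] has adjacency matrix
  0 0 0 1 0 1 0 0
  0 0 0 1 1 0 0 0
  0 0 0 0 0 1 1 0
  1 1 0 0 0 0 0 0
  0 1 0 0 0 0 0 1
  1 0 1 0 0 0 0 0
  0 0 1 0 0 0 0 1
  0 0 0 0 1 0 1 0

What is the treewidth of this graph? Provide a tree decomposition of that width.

Each bag holds 3 vertices, so the decomposition has width 2, which upper-bounds the treewidth. For the lower bound, G contains the cycle 7–8–5–2–4–1–6–3–7, so G is not a forest; only forests have treewidth ≤ 1, hence tw(G) ≥ 2. Hence tw(G) = 2 exactly.

Treewidth 2.
One such decomposition:
Bags: B1 = {5, 7, 8}  B2 = {2, 5, 7}  B3 = {2, 4, 7}  B4 = {1, 4, 7}  B5 = {1, 6, 7}  B6 = {3, 6, 7}
Tree: B1–B2, B2–B3, B3–B4, B4–B5, B5–B6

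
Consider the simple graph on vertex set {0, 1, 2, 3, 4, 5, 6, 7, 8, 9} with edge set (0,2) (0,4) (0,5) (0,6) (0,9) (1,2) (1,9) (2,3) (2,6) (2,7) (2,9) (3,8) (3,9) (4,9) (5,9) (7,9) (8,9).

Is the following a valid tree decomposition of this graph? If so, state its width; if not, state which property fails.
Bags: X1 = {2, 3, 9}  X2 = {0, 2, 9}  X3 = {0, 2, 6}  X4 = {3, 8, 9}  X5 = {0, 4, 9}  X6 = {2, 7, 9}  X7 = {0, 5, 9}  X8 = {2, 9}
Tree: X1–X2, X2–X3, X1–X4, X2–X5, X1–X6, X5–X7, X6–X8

No — vertex 1 appears in no bag.

A tree decomposition must satisfy three properties: every vertex lies in some bag; for every edge, both endpoints lie together in some bag; and for every vertex, the bags containing it form a connected subtree. Here vertex 1 appears in no bag, so the decomposition is invalid.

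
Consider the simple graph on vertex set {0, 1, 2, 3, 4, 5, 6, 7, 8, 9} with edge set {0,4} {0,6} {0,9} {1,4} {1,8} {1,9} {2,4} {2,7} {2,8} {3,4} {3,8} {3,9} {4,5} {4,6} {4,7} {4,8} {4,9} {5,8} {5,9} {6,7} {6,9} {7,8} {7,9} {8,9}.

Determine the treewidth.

A width-3 tree decomposition is:
Bags: B1 = {4, 5, 8, 9}  B2 = {4, 7, 8, 9}  B3 = {3, 4, 8, 9}  B4 = {4, 6, 7, 9}  B5 = {1, 4, 8, 9}  B6 = {2, 4, 7, 8}  B7 = {0, 4, 6, 9}
Tree: B1–B2, B1–B3, B2–B4, B3–B5, B2–B6, B4–B7
Every bag has size at most 4, so the width is 4 − 1 = 3 and tw(G) ≤ 3. For the lower bound, the 4 vertices {0, 4, 6, 9} are pairwise adjacent, and any tree decomposition puts a clique entirely inside one bag — forcing width ≥ 3. The upper and lower bounds meet at 3, so that is the treewidth.

3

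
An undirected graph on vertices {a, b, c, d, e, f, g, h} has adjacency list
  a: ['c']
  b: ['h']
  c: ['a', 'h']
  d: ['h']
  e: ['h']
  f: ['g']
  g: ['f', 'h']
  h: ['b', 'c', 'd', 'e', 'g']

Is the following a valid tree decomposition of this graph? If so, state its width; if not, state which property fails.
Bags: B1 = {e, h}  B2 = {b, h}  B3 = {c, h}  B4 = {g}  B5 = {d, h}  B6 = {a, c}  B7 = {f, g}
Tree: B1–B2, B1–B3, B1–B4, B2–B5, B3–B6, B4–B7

A tree decomposition must satisfy three properties: every vertex lies in some bag; for every edge, both endpoints lie together in some bag; and for every vertex, the bags containing it form a connected subtree. Here edge (h,g) lies in no bag, so the decomposition is invalid.

No — edge (h,g) lies in no bag.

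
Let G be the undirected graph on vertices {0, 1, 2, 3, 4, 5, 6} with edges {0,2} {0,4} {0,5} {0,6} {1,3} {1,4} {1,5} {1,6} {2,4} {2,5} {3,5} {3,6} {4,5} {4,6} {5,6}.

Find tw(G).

A width-3 tree decomposition is:
Bags: B1 = {0, 4, 5, 6}  B2 = {0, 2, 4, 5}  B3 = {1, 4, 5, 6}  B4 = {1, 3, 5, 6}
Tree: B1–B2, B1–B3, B3–B4
The largest bag has 4 vertices, giving width 3; this decomposition certifies tw(G) ≤ 3. Conversely, {1, 3, 5, 6} is a clique of size 4, and the vertices of any clique must share a bag in every tree decomposition; so some bag has ≥ 4 vertices and tw(G) ≥ 3. Therefore the treewidth is 3.

3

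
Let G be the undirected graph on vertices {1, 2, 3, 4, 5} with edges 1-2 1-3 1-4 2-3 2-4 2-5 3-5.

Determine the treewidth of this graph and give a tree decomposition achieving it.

Treewidth 2.
One such decomposition:
Bags: B1 = {1, 2, 3}  B2 = {1, 2, 4}  B3 = {2, 3, 5}
Tree: B1–B2, B1–B3

The largest bag has 3 vertices, giving width 2; this decomposition certifies tw(G) ≤ 2. For the lower bound, the 3 vertices {1, 2, 3} are pairwise adjacent, and any tree decomposition puts a clique entirely inside one bag — forcing width ≥ 2. Combining the bounds, tw(G) = 2.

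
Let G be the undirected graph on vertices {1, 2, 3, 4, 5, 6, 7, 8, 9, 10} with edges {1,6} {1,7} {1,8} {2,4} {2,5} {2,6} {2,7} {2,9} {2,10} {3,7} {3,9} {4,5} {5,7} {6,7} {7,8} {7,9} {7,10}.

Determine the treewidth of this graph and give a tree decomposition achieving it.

Every bag has size at most 3, so the width is 3 − 1 = 2 and tw(G) ≤ 2. Conversely, {2, 4, 5} is a clique of size 3, and the vertices of any clique must share a bag in every tree decomposition; so some bag has ≥ 3 vertices and tw(G) ≥ 2. Combining the bounds, tw(G) = 2.

Treewidth 2.
One optimal decomposition is:
Bags: B1 = {2, 5, 7}  B2 = {2, 6, 7}  B3 = {1, 6, 7}  B4 = {2, 7, 9}  B5 = {1, 7, 8}  B6 = {3, 7, 9}  B7 = {2, 4, 5}  B8 = {2, 7, 10}
Tree: B1–B2, B2–B3, B2–B4, B3–B5, B4–B6, B1–B7, B1–B8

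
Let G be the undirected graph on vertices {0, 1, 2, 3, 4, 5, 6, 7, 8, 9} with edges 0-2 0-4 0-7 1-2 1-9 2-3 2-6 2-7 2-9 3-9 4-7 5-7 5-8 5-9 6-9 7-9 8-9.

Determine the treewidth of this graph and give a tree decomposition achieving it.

The largest bag has 3 vertices, giving width 2; this decomposition certifies tw(G) ≤ 2. On the other hand G contains the 3-clique {0, 2, 7}. A clique must lie in a single bag of any decomposition, so no decomposition can have width below 2. Therefore the treewidth is 2.

Treewidth 2.
One optimal decomposition is:
Bags: B1 = {2, 7, 9}  B2 = {5, 7, 9}  B3 = {2, 3, 9}  B4 = {5, 8, 9}  B5 = {1, 2, 9}  B6 = {0, 2, 7}  B7 = {0, 4, 7}  B8 = {2, 6, 9}
Tree: B1–B2, B1–B3, B2–B4, B1–B5, B1–B6, B6–B7, B5–B8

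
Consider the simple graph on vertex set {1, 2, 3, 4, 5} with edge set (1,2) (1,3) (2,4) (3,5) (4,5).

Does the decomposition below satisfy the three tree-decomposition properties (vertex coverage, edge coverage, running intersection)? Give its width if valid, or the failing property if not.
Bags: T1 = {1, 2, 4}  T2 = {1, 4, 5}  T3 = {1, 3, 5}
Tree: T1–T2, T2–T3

Checking the three conditions: (i) the bags cover all of {1, 2, 3, 4, 5}; (ii) for each edge, some bag contains both endpoints; (iii) the bags containing any fixed vertex form a subtree. All hold, so the decomposition is valid with width 3 − 1 = 2.

Yes; width 2.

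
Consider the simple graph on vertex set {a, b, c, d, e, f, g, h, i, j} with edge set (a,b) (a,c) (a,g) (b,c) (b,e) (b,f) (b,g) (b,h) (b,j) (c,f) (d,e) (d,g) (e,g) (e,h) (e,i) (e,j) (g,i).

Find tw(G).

2

A width-2 tree decomposition is:
Bags: B1 = {b, e, j}  B2 = {b, e, g}  B3 = {e, g, i}  B4 = {d, e, g}  B5 = {a, b, g}  B6 = {a, b, c}  B7 = {b, e, h}  B8 = {b, c, f}
Tree: B1–B2, B2–B3, B3–B4, B2–B5, B5–B6, B2–B7, B6–B8
The largest bag has 3 vertices, giving width 2; this decomposition certifies tw(G) ≤ 2. For the lower bound, the 3 vertices {d, e, g} are pairwise adjacent, and any tree decomposition puts a clique entirely inside one bag — forcing width ≥ 2. Hence tw(G) = 2 exactly.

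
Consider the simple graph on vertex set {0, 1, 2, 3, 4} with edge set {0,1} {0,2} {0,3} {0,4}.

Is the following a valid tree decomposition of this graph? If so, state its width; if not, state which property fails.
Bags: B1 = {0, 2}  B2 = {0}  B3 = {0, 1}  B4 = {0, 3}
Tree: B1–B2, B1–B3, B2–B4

No — vertex 4 appears in no bag.

A tree decomposition must satisfy three properties: every vertex lies in some bag; for every edge, both endpoints lie together in some bag; and for every vertex, the bags containing it form a connected subtree. Here vertex 4 appears in no bag, so the decomposition is invalid.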